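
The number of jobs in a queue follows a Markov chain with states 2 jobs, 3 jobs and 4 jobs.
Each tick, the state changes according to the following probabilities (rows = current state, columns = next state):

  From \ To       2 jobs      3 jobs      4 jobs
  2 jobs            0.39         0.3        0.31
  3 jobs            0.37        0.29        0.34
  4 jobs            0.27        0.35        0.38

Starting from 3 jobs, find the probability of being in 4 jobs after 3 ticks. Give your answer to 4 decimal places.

Propagate the distribution vector 3 ticks from 3 jobs.
After 0 ticks: (0.0000, 1.0000, 0.0000)
After 1 tick: (0.3700, 0.2900, 0.3400)
After 2 ticks: (0.3434, 0.3141, 0.3425)
After 3 ticks: (0.3426, 0.3140, 0.3434)
P(in 4 jobs after 3 ticks) = 0.3434

0.3434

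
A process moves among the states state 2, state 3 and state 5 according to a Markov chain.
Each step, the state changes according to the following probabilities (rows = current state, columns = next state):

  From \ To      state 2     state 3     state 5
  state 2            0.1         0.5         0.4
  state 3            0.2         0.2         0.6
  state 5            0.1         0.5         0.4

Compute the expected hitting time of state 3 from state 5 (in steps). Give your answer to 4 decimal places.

Let t(s) be the expected number of steps to first reach state 3 from state s, with t(state 3) = 0. Conditioning on the first step:
t(state 2) = 1 + 0.1·t(state 2) + 0.4·t(state 5)
t(state 5) = 1 + 0.1·t(state 2) + 0.4·t(state 5)
Solving: t(state 2) = 2.0000, t(state 5) = 2.0000.
Expected steps from state 5 to state 3: 2.0000.

2.0000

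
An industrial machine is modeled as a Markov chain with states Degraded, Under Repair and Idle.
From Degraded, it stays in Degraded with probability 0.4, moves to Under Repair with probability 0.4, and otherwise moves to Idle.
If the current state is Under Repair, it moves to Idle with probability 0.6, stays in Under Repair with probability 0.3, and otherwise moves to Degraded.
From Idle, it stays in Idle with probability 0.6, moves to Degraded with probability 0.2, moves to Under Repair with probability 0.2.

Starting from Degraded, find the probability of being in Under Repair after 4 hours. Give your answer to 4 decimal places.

Propagate the distribution vector 4 hours from Degraded.
After 0 hours: (1.0000, 0.0000, 0.0000)
After 1 hour: (0.4000, 0.4000, 0.2000)
After 2 hours: (0.2400, 0.3200, 0.4400)
After 3 hours: (0.2160, 0.2800, 0.5040)
After 4 hours: (0.2152, 0.2712, 0.5136)
P(in Under Repair after 4 hours) = 0.2712

0.2712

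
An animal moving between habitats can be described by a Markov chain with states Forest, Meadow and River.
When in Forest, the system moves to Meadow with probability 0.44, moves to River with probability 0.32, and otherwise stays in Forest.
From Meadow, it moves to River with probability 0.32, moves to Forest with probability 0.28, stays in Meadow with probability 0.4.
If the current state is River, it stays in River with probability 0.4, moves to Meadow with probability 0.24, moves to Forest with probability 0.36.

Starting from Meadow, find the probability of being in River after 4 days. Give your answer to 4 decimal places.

0.3478

Propagate the distribution vector 4 days from Meadow.
After 0 days: (0.0000, 1.0000, 0.0000)
After 1 day: (0.2800, 0.4000, 0.3200)
After 2 days: (0.2944, 0.3600, 0.3456)
After 3 days: (0.2959, 0.3565, 0.3476)
After 4 days: (0.2960, 0.3562, 0.3478)
P(in River after 4 days) = 0.3478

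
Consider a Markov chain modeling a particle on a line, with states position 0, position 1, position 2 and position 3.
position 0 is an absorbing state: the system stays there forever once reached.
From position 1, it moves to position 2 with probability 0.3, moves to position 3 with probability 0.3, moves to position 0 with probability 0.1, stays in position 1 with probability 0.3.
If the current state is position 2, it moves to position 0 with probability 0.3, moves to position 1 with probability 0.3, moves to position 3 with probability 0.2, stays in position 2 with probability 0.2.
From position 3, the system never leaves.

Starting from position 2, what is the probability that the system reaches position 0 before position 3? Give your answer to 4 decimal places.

0.5106

Let h(s) be the probability of absorption at position 0 starting from transient state s. Then h(position 0) = 1 and h(position 3) = 0. By first-step analysis:
h(position 1) = 0.1·1 + 0.3·h(position 1) + 0.3·h(position 2) + 0.3·0
h(position 2) = 0.3·1 + 0.3·h(position 1) + 0.2·h(position 2) + 0.2·0
Solving: h(position 1) = 0.3617, h(position 2) = 0.5106.
Starting from position 2, the probability is 0.5106.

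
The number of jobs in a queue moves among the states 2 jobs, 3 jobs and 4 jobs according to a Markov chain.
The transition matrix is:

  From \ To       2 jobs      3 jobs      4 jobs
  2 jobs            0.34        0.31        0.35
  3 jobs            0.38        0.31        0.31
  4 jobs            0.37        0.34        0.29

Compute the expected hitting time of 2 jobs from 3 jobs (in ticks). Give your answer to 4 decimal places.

Let t(s) be the expected number of ticks to first reach 2 jobs from state s, with t(2 jobs) = 0. Conditioning on the first tick:
t(3 jobs) = 1 + 0.31·t(3 jobs) + 0.31·t(4 jobs)
t(4 jobs) = 1 + 0.34·t(3 jobs) + 0.29·t(4 jobs)
Solving: t(3 jobs) = 2.6528, t(4 jobs) = 2.6788.
Expected ticks from 3 jobs to 2 jobs: 2.6528.

2.6528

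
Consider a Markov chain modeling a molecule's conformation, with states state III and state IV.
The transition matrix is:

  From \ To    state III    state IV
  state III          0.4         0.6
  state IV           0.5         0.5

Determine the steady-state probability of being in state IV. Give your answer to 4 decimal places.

0.5455

Let the stationary distribution be π with π = πP and π_1 + π_2 = 1.
π_1 = 0.4·π_1 + 0.5·π_2
Solving with the normalization constraint gives π = (0.4545, 0.5455).
So the stationary probability of state IV is 0.5455.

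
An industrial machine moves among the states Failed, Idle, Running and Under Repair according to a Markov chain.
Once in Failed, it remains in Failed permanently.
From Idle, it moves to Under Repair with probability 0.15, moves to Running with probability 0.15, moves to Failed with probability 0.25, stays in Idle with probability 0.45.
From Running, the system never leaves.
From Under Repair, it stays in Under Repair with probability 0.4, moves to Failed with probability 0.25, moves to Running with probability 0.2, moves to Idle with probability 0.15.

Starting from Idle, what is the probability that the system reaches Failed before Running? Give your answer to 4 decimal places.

Let h(s) be the probability of absorption at Failed starting from transient state s. Then h(Failed) = 1 and h(Running) = 0. By first-step analysis:
h(Idle) = 0.25·1 + 0.45·h(Idle) + 0.15·0 + 0.15·h(Under Repair)
h(Under Repair) = 0.25·1 + 0.15·h(Idle) + 0.2·0 + 0.4·h(Under Repair)
Solving: h(Idle) = 0.6098, h(Under Repair) = 0.5691.
Starting from Idle, the probability is 0.6098.

0.6098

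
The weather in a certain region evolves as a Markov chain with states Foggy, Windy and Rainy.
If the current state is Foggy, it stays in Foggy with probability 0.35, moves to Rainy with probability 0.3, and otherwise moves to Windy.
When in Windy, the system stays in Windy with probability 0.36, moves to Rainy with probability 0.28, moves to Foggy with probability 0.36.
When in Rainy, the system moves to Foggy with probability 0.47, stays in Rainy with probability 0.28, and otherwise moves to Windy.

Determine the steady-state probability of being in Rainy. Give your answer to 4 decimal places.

0.2878

Let the stationary distribution be π with π = πP and π_1 + π_2 + π_3 = 1.
π_1 = 0.35·π_1 + 0.36·π_2 + 0.47·π_3
π_2 = 0.35·π_1 + 0.36·π_2 + 0.25·π_3
Solving with the normalization constraint gives π = (0.3878, 0.3245, 0.2878).
So the stationary probability of Rainy is 0.2878.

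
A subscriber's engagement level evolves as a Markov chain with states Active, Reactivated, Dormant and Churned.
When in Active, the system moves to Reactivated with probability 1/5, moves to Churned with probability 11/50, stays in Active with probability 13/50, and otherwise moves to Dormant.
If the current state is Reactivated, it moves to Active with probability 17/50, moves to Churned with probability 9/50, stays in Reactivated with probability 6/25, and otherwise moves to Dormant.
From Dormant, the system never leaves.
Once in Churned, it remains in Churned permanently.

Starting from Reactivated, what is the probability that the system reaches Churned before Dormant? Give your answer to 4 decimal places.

0.4207

Let h(s) be the probability of absorption at Churned starting from transient state s. Then h(Churned) = 1 and h(Dormant) = 0. By first-step analysis:
h(Active) = 0.26·h(Active) + 0.2·h(Reactivated) + 0.32·0 + 0.22·1
h(Reactivated) = 0.34·h(Active) + 0.24·h(Reactivated) + 0.24·0 + 0.18·1
Solving: h(Active) = 0.4110, h(Reactivated) = 0.4207.
Starting from Reactivated, the probability is 0.4207.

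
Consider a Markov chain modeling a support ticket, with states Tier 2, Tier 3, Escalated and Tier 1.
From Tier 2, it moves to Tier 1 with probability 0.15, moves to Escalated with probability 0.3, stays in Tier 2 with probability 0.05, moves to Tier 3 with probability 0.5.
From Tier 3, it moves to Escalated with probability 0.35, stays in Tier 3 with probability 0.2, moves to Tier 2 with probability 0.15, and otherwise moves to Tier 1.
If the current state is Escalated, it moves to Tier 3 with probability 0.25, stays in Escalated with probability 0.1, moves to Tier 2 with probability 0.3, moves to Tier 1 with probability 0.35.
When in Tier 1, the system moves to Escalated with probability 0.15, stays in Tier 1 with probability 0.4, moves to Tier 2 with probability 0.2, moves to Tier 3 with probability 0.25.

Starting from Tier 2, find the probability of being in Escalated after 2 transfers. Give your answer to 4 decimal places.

0.2425

Propagate the distribution vector 2 transfers from Tier 2.
After 0 transfers: (1.0000, 0.0000, 0.0000, 0.0000)
After 1 transfer: (0.0500, 0.5000, 0.3000, 0.1500)
After 2 transfers: (0.1975, 0.2375, 0.2425, 0.3225)
P(in Escalated after 2 transfers) = 0.2425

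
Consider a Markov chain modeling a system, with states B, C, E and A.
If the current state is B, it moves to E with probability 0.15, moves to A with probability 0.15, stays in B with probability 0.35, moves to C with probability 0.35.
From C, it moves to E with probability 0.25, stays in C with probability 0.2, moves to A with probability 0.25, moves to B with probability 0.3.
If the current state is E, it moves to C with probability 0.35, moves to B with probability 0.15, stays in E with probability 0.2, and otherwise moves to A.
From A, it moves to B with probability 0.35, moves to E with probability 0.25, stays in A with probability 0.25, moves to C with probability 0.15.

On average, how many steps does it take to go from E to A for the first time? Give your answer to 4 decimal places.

4.0307

Let t(s) be the expected number of steps to first reach A from state s, with t(A) = 0. Conditioning on the first step:
t(B) = 1 + 0.35·t(B) + 0.35·t(C) + 0.15·t(E)
t(C) = 1 + 0.3·t(B) + 0.2·t(C) + 0.25·t(E)
t(E) = 1 + 0.15·t(B) + 0.35·t(C) + 0.2·t(E)
Solving: t(B) = 4.7864, t(C) = 4.3045, t(E) = 4.0307.
Expected steps from E to A: 4.0307.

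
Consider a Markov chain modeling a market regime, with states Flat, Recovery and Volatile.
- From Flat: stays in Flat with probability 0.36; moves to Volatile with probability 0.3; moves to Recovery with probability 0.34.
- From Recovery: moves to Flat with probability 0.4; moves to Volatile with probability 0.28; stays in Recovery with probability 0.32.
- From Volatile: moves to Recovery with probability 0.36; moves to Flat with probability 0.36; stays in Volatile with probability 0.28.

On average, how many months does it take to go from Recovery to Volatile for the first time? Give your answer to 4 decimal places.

3.4759

Let t(s) be the expected number of months to first reach Volatile from state s, with t(Volatile) = 0. Conditioning on the first month:
t(Flat) = 1 + 0.36·t(Flat) + 0.34·t(Recovery)
t(Recovery) = 1 + 0.4·t(Flat) + 0.32·t(Recovery)
Solving: t(Flat) = 3.4091, t(Recovery) = 3.4759.
Expected months from Recovery to Volatile: 3.4759.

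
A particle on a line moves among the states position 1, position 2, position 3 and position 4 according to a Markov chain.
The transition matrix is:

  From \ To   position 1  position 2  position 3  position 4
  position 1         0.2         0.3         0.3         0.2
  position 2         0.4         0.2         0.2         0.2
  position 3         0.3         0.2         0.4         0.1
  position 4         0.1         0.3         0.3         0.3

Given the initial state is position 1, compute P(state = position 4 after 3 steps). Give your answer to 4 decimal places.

0.1890

Propagate the distribution vector 3 steps from position 1.
After 0 steps: (1.0000, 0.0000, 0.0000, 0.0000)
After 1 step: (0.2000, 0.3000, 0.3000, 0.2000)
After 2 steps: (0.2700, 0.2400, 0.3000, 0.1900)
After 3 steps: (0.2590, 0.2460, 0.3060, 0.1890)
P(in position 4 after 3 steps) = 0.1890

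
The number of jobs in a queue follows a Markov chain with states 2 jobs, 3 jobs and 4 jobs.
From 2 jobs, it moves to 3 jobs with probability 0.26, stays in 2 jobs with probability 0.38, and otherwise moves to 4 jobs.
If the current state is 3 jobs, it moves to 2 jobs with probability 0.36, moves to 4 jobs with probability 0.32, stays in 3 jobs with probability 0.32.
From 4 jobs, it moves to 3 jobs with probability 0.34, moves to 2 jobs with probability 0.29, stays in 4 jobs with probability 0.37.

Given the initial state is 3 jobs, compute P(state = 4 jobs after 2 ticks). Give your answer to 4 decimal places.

Sum over the intermediate state after 1 tick:
P = P(3 jobs→2 jobs)·P(2 jobs→4 jobs) + P(3 jobs→3 jobs)·P(3 jobs→4 jobs) + P(3 jobs→4 jobs)·P(4 jobs→4 jobs)
  = 0.36×0.36 + 0.32×0.32 + 0.32×0.37
  = 0.1296 + 0.1024 + 0.1184 = 0.3504

0.3504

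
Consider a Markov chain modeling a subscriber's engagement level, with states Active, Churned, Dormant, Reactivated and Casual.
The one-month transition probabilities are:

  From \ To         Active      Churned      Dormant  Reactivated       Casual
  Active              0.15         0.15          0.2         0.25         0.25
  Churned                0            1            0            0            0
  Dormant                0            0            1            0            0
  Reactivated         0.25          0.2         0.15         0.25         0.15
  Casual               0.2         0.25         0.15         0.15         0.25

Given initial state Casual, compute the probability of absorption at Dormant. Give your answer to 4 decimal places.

Let h(s) be the probability of absorption at Dormant starting from transient state s. Then h(Dormant) = 1 and h(Churned) = 0. By first-step analysis:
h(Active) = 0.15·h(Active) + 0.15·0 + 0.2·1 + 0.25·h(Reactivated) + 0.25·h(Casual)
h(Reactivated) = 0.25·h(Active) + 0.2·0 + 0.15·1 + 0.25·h(Reactivated) + 0.15·h(Casual)
h(Casual) = 0.2·h(Active) + 0.25·0 + 0.15·1 + 0.15·h(Reactivated) + 0.25·h(Casual)
Solving: h(Active) = 0.4906, h(Reactivated) = 0.4476, h(Casual) = 0.4203.
Starting from Casual, the probability is 0.4203.

0.4203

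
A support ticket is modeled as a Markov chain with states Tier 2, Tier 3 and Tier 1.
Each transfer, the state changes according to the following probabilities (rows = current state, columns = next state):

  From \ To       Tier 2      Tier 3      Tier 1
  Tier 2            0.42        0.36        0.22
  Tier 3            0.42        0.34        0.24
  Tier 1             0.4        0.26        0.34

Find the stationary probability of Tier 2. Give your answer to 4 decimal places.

Let the stationary distribution be π with π = πP and π_1 + π_2 + π_3 = 1.
π_1 = 0.42·π_1 + 0.42·π_2 + 0.4·π_3
π_2 = 0.36·π_1 + 0.34·π_2 + 0.26·π_3
Solving with the normalization constraint gives π = (0.4149, 0.3277, 0.2574).
So the stationary probability of Tier 2 is 0.4149.

0.4149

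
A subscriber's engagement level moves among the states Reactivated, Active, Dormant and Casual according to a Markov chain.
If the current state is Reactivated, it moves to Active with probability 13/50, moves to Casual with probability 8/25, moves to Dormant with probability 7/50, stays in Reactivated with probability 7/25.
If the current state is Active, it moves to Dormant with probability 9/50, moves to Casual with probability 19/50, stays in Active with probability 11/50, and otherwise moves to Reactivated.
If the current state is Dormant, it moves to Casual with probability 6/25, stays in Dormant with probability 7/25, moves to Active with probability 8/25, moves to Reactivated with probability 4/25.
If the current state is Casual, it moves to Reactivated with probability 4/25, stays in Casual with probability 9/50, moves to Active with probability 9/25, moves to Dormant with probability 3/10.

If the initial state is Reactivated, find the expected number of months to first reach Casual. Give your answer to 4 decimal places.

3.1093

Let t(s) be the expected number of months to first reach Casual from state s, with t(Casual) = 0. Conditioning on the first month:
t(Reactivated) = 1 + 0.28·t(Reactivated) + 0.26·t(Active) + 0.14·t(Dormant)
t(Active) = 1 + 0.22·t(Reactivated) + 0.22·t(Active) + 0.18·t(Dormant)
t(Dormant) = 1 + 0.16·t(Reactivated) + 0.32·t(Active) + 0.28·t(Dormant)
Solving: t(Reactivated) = 3.1093, t(Active) = 2.9406, t(Dormant) = 3.3868.
Expected months from Reactivated to Casual: 3.1093.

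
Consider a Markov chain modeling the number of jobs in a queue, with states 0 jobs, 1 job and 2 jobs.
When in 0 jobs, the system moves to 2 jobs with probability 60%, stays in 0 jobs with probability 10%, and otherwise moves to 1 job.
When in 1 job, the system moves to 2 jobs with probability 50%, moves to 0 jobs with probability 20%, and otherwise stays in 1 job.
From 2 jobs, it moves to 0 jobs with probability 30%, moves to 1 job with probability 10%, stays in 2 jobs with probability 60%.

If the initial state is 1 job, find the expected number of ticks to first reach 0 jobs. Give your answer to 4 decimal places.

Let t(s) be the expected number of ticks to first reach 0 jobs from state s, with t(0 jobs) = 0. Conditioning on the first tick:
t(1 job) = 1 + 0.3·t(1 job) + 0.5·t(2 jobs)
t(2 jobs) = 1 + 0.1·t(1 job) + 0.6·t(2 jobs)
Solving: t(1 job) = 3.9130, t(2 jobs) = 3.4783.
Expected ticks from 1 job to 0 jobs: 3.9130.

3.9130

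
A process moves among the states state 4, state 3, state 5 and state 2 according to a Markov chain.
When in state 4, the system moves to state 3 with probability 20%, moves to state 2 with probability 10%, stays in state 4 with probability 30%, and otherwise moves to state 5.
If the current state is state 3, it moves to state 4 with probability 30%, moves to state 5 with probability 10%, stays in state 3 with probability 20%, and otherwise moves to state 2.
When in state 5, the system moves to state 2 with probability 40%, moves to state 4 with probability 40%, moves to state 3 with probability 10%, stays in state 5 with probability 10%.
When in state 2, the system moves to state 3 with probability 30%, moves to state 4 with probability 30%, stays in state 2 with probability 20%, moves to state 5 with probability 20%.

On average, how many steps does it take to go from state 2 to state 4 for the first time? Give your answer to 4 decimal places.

Let t(s) be the expected number of steps to first reach state 4 from state s, with t(state 4) = 0. Conditioning on the first step:
t(state 3) = 1 + 0.2·t(state 3) + 0.1·t(state 5) + 0.4·t(state 2)
t(state 5) = 1 + 0.1·t(state 3) + 0.1·t(state 5) + 0.4·t(state 2)
t(state 2) = 1 + 0.3·t(state 3) + 0.2·t(state 5) + 0.2·t(state 2)
Solving: t(state 3) = 3.1915, t(state 5) = 2.8723, t(state 2) = 3.1649.
Expected steps from state 2 to state 4: 3.1649.

3.1649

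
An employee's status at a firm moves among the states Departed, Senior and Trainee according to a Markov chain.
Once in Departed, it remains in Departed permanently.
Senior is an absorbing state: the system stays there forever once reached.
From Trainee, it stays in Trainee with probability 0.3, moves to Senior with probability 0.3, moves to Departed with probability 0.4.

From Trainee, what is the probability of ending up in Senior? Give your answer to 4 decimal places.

Let h(s) be the probability of absorption at Senior starting from transient state s. Then h(Senior) = 1 and h(Departed) = 0. By first-step analysis:
h(Trainee) = 0.4·0 + 0.3·1 + 0.3·h(Trainee)
Solving: h(Trainee) = 0.4286.
Starting from Trainee, the probability is 0.4286.

0.4286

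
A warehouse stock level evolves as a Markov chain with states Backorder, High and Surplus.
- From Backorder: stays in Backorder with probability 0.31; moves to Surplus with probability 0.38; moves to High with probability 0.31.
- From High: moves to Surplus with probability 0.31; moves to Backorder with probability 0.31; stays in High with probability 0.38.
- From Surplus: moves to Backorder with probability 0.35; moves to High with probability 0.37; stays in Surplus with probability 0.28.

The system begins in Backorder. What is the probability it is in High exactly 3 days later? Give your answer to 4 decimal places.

0.3540

Propagate the distribution vector 3 days from Backorder.
After 0 days: (1.0000, 0.0000, 0.0000)
After 1 day: (0.3100, 0.3100, 0.3800)
After 2 days: (0.3252, 0.3545, 0.3203)
After 3 days: (0.3228, 0.3540, 0.3232)
P(in High after 3 days) = 0.3540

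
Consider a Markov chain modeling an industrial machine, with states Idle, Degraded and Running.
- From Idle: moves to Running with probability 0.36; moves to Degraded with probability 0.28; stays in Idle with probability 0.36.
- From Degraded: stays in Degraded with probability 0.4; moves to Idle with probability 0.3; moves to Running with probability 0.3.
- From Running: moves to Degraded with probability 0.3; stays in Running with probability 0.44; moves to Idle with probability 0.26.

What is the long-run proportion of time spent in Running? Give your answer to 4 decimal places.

0.3700

Let the stationary distribution be π with π = πP and π_1 + π_2 + π_3 = 1.
π_1 = 0.36·π_1 + 0.3·π_2 + 0.26·π_3
π_2 = 0.28·π_1 + 0.4·π_2 + 0.3·π_3
Solving with the normalization constraint gives π = (0.3034, 0.3266, 0.3700).
So the stationary probability of Running is 0.3700.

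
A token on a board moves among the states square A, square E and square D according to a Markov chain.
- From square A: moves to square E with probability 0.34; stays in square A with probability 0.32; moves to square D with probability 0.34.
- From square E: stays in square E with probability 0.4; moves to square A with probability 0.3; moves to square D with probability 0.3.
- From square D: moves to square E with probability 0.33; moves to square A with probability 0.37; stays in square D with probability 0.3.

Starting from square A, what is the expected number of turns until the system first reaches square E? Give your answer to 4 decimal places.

Let t(s) be the expected number of turns to first reach square E from state s, with t(square E) = 0. Conditioning on the first turn:
t(square A) = 1 + 0.32·t(square A) + 0.34·t(square D)
t(square D) = 1 + 0.37·t(square A) + 0.3·t(square D)
Solving: t(square A) = 2.9697, t(square D) = 2.9983.
Expected turns from square A to square E: 2.9697.

2.9697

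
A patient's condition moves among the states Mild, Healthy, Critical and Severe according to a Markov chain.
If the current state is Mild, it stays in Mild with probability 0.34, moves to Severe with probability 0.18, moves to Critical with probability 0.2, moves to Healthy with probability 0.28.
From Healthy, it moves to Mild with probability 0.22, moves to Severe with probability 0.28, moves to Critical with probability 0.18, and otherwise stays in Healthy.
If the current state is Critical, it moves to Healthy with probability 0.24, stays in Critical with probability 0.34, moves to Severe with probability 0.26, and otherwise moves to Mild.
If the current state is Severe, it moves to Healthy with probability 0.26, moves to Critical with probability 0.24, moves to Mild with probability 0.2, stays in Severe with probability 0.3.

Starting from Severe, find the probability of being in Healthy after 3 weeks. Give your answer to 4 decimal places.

Propagate the distribution vector 3 weeks from Severe.
After 0 weeks: (0.0000, 0.0000, 0.0000, 1.0000)
After 1 week: (0.2000, 0.2600, 0.2400, 0.3000)
After 2 weeks: (0.2236, 0.2748, 0.2404, 0.2612)
After 3 weeks: (0.2272, 0.2762, 0.2386, 0.2581)
P(in Healthy after 3 weeks) = 0.2762

0.2762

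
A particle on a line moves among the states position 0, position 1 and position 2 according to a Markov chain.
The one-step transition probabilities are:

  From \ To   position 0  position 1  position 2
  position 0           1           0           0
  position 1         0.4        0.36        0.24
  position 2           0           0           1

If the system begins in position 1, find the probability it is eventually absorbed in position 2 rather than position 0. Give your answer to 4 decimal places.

Let h(s) be the probability of absorption at position 2 starting from transient state s. Then h(position 2) = 1 and h(position 0) = 0. By first-step analysis:
h(position 1) = 0.4·0 + 0.36·h(position 1) + 0.24·1
Solving: h(position 1) = 0.3750.
Starting from position 1, the probability is 0.3750.

0.3750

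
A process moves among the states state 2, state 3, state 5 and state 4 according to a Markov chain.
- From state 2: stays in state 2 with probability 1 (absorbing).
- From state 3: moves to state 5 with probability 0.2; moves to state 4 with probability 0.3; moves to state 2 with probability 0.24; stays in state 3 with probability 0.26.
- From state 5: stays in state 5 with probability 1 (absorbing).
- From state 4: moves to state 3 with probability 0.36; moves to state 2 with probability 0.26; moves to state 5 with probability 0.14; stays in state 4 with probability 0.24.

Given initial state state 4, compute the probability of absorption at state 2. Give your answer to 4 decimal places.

0.6136

Let h(s) be the probability of absorption at state 2 starting from transient state s. Then h(state 2) = 1 and h(state 5) = 0. By first-step analysis:
h(state 3) = 0.24·1 + 0.26·h(state 3) + 0.2·0 + 0.3·h(state 4)
h(state 4) = 0.26·1 + 0.36·h(state 3) + 0.14·0 + 0.24·h(state 4)
Solving: h(state 3) = 0.5731, h(state 4) = 0.6136.
Starting from state 4, the probability is 0.6136.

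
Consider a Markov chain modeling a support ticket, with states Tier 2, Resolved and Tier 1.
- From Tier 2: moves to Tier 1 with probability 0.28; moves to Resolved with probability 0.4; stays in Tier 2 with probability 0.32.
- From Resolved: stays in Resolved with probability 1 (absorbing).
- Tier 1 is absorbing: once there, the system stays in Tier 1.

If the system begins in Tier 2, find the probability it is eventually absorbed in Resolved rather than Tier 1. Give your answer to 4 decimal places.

0.5882

Let h(s) be the probability of absorption at Resolved starting from transient state s. Then h(Resolved) = 1 and h(Tier 1) = 0. By first-step analysis:
h(Tier 2) = 0.32·h(Tier 2) + 0.4·1 + 0.28·0
Solving: h(Tier 2) = 0.5882.
Starting from Tier 2, the probability is 0.5882.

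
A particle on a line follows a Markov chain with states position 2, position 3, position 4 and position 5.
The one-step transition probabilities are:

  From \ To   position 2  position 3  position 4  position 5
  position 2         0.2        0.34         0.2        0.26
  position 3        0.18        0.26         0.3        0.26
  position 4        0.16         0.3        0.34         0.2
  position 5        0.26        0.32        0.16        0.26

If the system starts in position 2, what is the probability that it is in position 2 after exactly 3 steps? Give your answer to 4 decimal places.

Propagate the distribution vector 3 steps from position 2.
After 0 steps: (1.0000, 0.0000, 0.0000, 0.0000)
After 1 step: (0.2000, 0.3400, 0.2000, 0.2600)
After 2 steps: (0.2008, 0.2996, 0.2516, 0.2480)
After 3 steps: (0.1988, 0.3010, 0.2553, 0.2449)
P(in position 2 after 3 steps) = 0.1988

0.1988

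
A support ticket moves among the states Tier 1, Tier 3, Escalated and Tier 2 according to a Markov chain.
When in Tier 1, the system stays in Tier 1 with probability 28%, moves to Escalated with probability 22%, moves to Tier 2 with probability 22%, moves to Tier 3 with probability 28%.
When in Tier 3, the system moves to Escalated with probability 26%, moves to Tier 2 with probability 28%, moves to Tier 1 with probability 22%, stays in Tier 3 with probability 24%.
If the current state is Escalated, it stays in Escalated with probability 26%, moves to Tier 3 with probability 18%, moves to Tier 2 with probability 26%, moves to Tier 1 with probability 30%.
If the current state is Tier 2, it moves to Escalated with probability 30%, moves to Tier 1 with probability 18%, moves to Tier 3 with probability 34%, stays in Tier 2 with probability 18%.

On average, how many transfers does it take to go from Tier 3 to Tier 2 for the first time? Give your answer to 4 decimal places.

Let t(s) be the expected number of transfers to first reach Tier 2 from state s, with t(Tier 2) = 0. Conditioning on the first transfer:
t(Tier 1) = 1 + 0.28·t(Tier 1) + 0.28·t(Tier 3) + 0.22·t(Escalated)
t(Tier 3) = 1 + 0.22·t(Tier 1) + 0.24·t(Tier 3) + 0.26·t(Escalated)
t(Escalated) = 1 + 0.3·t(Tier 1) + 0.18·t(Tier 3) + 0.26·t(Escalated)
Solving: t(Tier 1) = 4.0925, t(Tier 3) = 3.8508, t(Escalated) = 3.9472.
Expected transfers from Tier 3 to Tier 2: 3.8508.

3.8508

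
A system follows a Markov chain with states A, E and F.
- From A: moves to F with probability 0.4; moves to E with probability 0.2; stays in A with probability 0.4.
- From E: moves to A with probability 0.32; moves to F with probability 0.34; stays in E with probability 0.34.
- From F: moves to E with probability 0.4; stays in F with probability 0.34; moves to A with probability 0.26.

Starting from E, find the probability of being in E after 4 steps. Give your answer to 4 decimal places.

0.3161

Propagate the distribution vector 4 steps from E.
After 0 steps: (0.0000, 1.0000, 0.0000)
After 1 step: (0.3200, 0.3400, 0.3400)
After 2 steps: (0.3252, 0.3156, 0.3592)
After 3 steps: (0.3245, 0.3160, 0.3595)
After 4 steps: (0.3244, 0.3161, 0.3595)
P(in E after 4 steps) = 0.3161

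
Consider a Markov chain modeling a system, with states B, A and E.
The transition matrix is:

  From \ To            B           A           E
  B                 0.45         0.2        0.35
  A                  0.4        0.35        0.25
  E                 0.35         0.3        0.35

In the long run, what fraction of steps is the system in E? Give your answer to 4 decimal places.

Let the stationary distribution be π with π = πP and π_1 + π_2 + π_3 = 1.
π_1 = 0.45·π_1 + 0.4·π_2 + 0.35·π_3
π_2 = 0.2·π_1 + 0.35·π_2 + 0.3·π_3
Solving with the normalization constraint gives π = (0.4041, 0.2733, 0.3227).
So the stationary probability of E is 0.3227.

0.3227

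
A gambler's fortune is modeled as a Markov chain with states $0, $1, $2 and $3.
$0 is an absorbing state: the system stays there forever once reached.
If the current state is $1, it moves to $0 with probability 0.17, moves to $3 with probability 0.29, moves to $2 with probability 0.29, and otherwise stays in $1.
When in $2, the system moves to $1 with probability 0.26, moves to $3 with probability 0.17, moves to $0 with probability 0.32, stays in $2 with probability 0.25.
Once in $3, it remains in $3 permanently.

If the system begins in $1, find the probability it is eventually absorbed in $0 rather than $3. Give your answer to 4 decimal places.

0.4523

Let h(s) be the probability of absorption at $0 starting from transient state s. Then h($0) = 1 and h($3) = 0. By first-step analysis:
h($1) = 0.17·1 + 0.25·h($1) + 0.29·h($2) + 0.29·0
h($2) = 0.32·1 + 0.26·h($1) + 0.25·h($2) + 0.17·0
Solving: h($1) = 0.4523, h($2) = 0.5835.
Starting from $1, the probability is 0.4523.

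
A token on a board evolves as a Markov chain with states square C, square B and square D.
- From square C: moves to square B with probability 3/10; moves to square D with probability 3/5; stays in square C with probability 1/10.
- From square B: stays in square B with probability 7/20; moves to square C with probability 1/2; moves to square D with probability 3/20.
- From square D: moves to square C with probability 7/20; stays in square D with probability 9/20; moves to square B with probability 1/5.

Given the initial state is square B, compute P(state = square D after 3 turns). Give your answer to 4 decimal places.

0.4009

Propagate the distribution vector 3 turns from square B.
After 0 turns: (0.0000, 1.0000, 0.0000)
After 1 turn: (0.5000, 0.3500, 0.1500)
After 2 turns: (0.2775, 0.3025, 0.4200)
After 3 turns: (0.3260, 0.2731, 0.4009)
P(in square D after 3 turns) = 0.4009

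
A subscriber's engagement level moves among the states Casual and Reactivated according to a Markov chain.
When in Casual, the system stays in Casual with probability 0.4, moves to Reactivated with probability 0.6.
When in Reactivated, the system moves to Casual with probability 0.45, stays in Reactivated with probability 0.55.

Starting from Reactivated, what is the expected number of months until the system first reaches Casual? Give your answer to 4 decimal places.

Let t(s) be the expected number of months to first reach Casual from state s, with t(Casual) = 0. Conditioning on the first month:
t(Reactivated) = 1 + 0.55·t(Reactivated)
Solving: t(Reactivated) = 2.2222.
Expected months from Reactivated to Casual: 2.2222.

2.2222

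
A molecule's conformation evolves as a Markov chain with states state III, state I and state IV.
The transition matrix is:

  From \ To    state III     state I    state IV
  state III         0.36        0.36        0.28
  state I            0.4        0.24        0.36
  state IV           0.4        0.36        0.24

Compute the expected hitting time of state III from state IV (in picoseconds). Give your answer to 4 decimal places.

2.5000

Let t(s) be the expected number of picoseconds to first reach state III from state s, with t(state III) = 0. Conditioning on the first picosecond:
t(state I) = 1 + 0.24·t(state I) + 0.36·t(state IV)
t(state IV) = 1 + 0.36·t(state I) + 0.24·t(state IV)
Solving: t(state I) = 2.5000, t(state IV) = 2.5000.
Expected picoseconds from state IV to state III: 2.5000.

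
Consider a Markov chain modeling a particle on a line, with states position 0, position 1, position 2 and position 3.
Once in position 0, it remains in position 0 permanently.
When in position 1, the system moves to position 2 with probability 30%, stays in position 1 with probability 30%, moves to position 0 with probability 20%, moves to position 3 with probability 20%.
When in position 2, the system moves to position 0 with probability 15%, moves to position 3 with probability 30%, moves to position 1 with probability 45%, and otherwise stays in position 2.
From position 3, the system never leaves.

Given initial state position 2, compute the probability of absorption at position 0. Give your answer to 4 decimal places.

Let h(s) be the probability of absorption at position 0 starting from transient state s. Then h(position 0) = 1 and h(position 3) = 0. By first-step analysis:
h(position 1) = 0.2·1 + 0.3·h(position 1) + 0.3·h(position 2) + 0.2·0
h(position 2) = 0.15·1 + 0.45·h(position 1) + 0.1·h(position 2) + 0.3·0
Solving: h(position 1) = 0.4545, h(position 2) = 0.3939.
Starting from position 2, the probability is 0.3939.

0.3939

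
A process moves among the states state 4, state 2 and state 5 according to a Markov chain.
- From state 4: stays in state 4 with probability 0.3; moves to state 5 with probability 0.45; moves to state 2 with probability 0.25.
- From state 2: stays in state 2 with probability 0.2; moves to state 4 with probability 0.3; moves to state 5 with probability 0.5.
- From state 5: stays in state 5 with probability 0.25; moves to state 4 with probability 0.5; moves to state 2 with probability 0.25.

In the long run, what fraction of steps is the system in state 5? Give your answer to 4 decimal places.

0.3849

Let the stationary distribution be π with π = πP and π_1 + π_2 + π_3 = 1.
π_1 = 0.3·π_1 + 0.3·π_2 + 0.5·π_3
π_2 = 0.25·π_1 + 0.2·π_2 + 0.25·π_3
Solving with the normalization constraint gives π = (0.3770, 0.2381, 0.3849).
So the stationary probability of state 5 is 0.3849.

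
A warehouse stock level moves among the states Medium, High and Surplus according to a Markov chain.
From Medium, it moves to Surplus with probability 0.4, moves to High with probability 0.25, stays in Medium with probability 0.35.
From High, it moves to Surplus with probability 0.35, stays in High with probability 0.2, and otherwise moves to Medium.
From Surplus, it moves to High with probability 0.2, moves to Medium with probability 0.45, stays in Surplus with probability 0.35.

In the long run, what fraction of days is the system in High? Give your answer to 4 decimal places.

0.2205

Let the stationary distribution be π with π = πP and π_1 + π_2 + π_3 = 1.
π_1 = 0.35·π_1 + 0.45·π_2 + 0.45·π_3
π_2 = 0.25·π_1 + 0.2·π_2 + 0.2·π_3
Solving with the normalization constraint gives π = (0.4091, 0.2205, 0.3705).
So the stationary probability of High is 0.2205.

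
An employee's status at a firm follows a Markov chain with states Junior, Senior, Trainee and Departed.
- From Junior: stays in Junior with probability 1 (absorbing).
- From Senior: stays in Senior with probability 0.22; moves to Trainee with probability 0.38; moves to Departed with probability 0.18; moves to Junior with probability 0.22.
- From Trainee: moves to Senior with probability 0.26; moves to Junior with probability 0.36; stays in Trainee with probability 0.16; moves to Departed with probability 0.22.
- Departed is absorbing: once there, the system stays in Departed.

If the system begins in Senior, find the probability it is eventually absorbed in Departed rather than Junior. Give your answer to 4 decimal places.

0.4220

Let h(s) be the probability of absorption at Departed starting from transient state s. Then h(Departed) = 1 and h(Junior) = 0. By first-step analysis:
h(Senior) = 0.22·0 + 0.22·h(Senior) + 0.38·h(Trainee) + 0.18·1
h(Trainee) = 0.36·0 + 0.26·h(Senior) + 0.16·h(Trainee) + 0.22·1
Solving: h(Senior) = 0.4220, h(Trainee) = 0.3925.
Starting from Senior, the probability is 0.4220.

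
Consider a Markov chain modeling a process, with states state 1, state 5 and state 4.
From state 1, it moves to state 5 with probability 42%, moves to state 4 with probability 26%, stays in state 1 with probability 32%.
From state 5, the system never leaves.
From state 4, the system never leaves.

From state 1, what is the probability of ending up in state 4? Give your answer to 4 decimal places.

Let h(s) be the probability of absorption at state 4 starting from transient state s. Then h(state 4) = 1 and h(state 5) = 0. By first-step analysis:
h(state 1) = 0.32·h(state 1) + 0.42·0 + 0.26·1
Solving: h(state 1) = 0.3824.
Starting from state 1, the probability is 0.3824.

0.3824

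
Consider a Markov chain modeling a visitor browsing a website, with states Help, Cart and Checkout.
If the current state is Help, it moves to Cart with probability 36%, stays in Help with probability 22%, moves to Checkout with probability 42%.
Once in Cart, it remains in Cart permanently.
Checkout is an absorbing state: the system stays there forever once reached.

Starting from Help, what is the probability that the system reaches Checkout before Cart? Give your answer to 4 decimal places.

0.5385

Let h(s) be the probability of absorption at Checkout starting from transient state s. Then h(Checkout) = 1 and h(Cart) = 0. By first-step analysis:
h(Help) = 0.22·h(Help) + 0.36·0 + 0.42·1
Solving: h(Help) = 0.5385.
Starting from Help, the probability is 0.5385.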